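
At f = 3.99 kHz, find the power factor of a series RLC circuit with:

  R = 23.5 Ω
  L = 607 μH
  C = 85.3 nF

Step 1 — Angular frequency: ω = 2π·f = 2π·3990 = 2.507e+04 rad/s.
Step 2 — Component impedances:
  R: Z = R = 23.5 Ω
  L: Z = jωL = j·2.507e+04·0.000607 = 0 + j15.22 Ω
  C: Z = 1/(jωC) = -j/(ω·C) = 0 - j467.6 Ω
Step 3 — Series combination: Z_total = R + L + C = 23.5 - j452.4 Ω = 453∠-87.0° Ω.
Step 4 — Power factor: PF = cos(φ) = Re(Z)/|Z| = 23.5/453.02 = 0.05187.
Step 5 — Type: Im(Z) = -452.4 ⇒ leading (phase φ = -87.0°).

PF = 0.05187 (leading, φ = -87.0°)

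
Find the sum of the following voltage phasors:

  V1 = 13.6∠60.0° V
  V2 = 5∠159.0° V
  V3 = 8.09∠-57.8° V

Step 1 — Convert each phasor to rectangular form:
  V1 = 13.6·(cos(60.0°) + j·sin(60.0°)) = 6.8 + j11.78 V
  V2 = 5·(cos(159.0°) + j·sin(159.0°)) = -4.668 + j1.792 V
  V3 = 8.09·(cos(-57.8°) + j·sin(-57.8°)) = 4.311 - j6.846 V
Step 2 — Sum components: V_total = 6.443 + j6.724 V.
Step 3 — Convert to polar: |V_total| = 9.313 V, ∠V_total = 46.2°.

V_total = 9.313∠46.2° V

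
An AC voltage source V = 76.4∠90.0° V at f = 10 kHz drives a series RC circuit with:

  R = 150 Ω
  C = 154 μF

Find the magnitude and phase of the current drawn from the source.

Step 1 — Angular frequency: ω = 2π·f = 2π·1e+04 = 6.283e+04 rad/s.
Step 2 — Component impedances:
  R: Z = R = 150 Ω
  C: Z = 1/(jωC) = -j/(ω·C) = 0 - j0.1033 Ω
Step 3 — Series combination: Z_total = R + C = 150 - j0.1033 Ω = 150∠-0.0° Ω.
Step 4 — Source phasor: V = 76.4∠90.0° V = 0 + j76.4 V.
Step 5 — Ohm's law: I = V / Z_total = (0 + j76.4) / (150 - j0.1033) = -0.0003509 + j0.5093 A.
Step 6 — Convert to polar: |I| = 0.5093 A, ∠I = 90.0°.

I = 0.5093∠90.0° A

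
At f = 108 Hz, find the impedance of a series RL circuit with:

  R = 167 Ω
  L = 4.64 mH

Step 1 — Angular frequency: ω = 2π·f = 2π·108 = 678.6 rad/s.
Step 2 — Component impedances:
  R: Z = R = 167 Ω
  L: Z = jωL = j·678.6·0.00464 = 0 + j3.149 Ω
Step 3 — Series combination: Z_total = R + L = 167 + j3.149 Ω = 167∠1.1° Ω.

Z = 167 + j3.149 Ω = 167∠1.1° Ω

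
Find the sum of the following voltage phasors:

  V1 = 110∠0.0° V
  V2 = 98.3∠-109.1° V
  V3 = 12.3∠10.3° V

Step 1 — Convert each phasor to rectangular form:
  V1 = 110·(cos(0.0°) + j·sin(0.0°)) = 110 V
  V2 = 98.3·(cos(-109.1°) + j·sin(-109.1°)) = -32.17 - j92.89 V
  V3 = 12.3·(cos(10.3°) + j·sin(10.3°)) = 12.1 + j2.199 V
Step 2 — Sum components: V_total = 89.94 - j90.69 V.
Step 3 — Convert to polar: |V_total| = 127.7 V, ∠V_total = -45.2°.

V_total = 127.7∠-45.2° V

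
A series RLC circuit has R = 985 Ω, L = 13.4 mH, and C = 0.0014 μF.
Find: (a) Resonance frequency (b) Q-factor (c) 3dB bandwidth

Step 1 — Resonance condition Im(Z)=0 gives ω₀ = 1/√(LC).
Step 2 — ω₀ = 1/√(0.0134·1.4e-09) = 2.309e+05 rad/s.
Step 3 — f₀ = ω₀/(2π) = 3.675e+04 Hz.
Step 4 — Series Q: Q = ω₀L/R = 2.309e+05·0.0134/985 = 3.141.
Step 5 — 3dB bandwidth: Δω = ω₀/Q = 7.351e+04 rad/s; BW = Δω/(2π) = 1.17e+04 Hz.

(a) f₀ = 3.675e+04 Hz  (b) Q = 3.141  (c) BW = 1.17e+04 Hz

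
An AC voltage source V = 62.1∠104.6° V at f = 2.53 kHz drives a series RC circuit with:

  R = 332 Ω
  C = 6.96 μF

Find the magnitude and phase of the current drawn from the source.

Step 1 — Angular frequency: ω = 2π·f = 2π·2530 = 1.59e+04 rad/s.
Step 2 — Component impedances:
  R: Z = R = 332 Ω
  C: Z = 1/(jωC) = -j/(ω·C) = 0 - j9.038 Ω
Step 3 — Series combination: Z_total = R + C = 332 - j9.038 Ω = 332.1∠-1.6° Ω.
Step 4 — Source phasor: V = 62.1∠104.6° V = -15.65 + j60.09 V.
Step 5 — Ohm's law: I = V / Z_total = (-15.65 + j60.09) / (332 - j9.038) = -0.05204 + j0.1796 A.
Step 6 — Convert to polar: |I| = 0.187 A, ∠I = 106.2°.

I = 0.187∠106.2° A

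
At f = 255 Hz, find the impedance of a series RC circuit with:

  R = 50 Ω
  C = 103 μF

Step 1 — Angular frequency: ω = 2π·f = 2π·255 = 1602 rad/s.
Step 2 — Component impedances:
  R: Z = R = 50 Ω
  C: Z = 1/(jωC) = -j/(ω·C) = 0 - j6.06 Ω
Step 3 — Series combination: Z_total = R + C = 50 - j6.06 Ω = 50.37∠-6.9° Ω.

Z = 50 - j6.06 Ω = 50.37∠-6.9° Ω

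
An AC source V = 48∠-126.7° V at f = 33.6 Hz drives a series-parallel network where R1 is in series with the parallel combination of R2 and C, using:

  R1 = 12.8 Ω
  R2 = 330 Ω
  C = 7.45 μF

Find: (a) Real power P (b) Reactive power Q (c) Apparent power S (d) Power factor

Step 1 — Angular frequency: ω = 2π·f = 2π·33.6 = 211.1 rad/s.
Step 2 — Component impedances:
  R1: Z = R = 12.8 Ω
  R2: Z = R = 330 Ω
  C: Z = 1/(jωC) = -j/(ω·C) = 0 - j635.8 Ω
Step 3 — Parallel branch: R2 || C = 1/(1/R2 + 1/C) = 260 - j134.9 Ω.
Step 4 — Series with R1: Z_total = R1 + (R2 || C) = 272.8 - j134.9 Ω = 304.3∠-26.3° Ω.
Step 5 — Source phasor: V = 48∠-126.7° V = -28.69 - j38.49 V.
Step 6 — Current: I = V / Z = -0.02842 - j0.1551 A = 0.1577∠-100.4° A.
Step 7 — Complex power: S = V·I* = 6.786 - j3.357 VA.
Step 8 — Real power: P = Re(S) = 6.786 W.
Step 9 — Reactive power: Q = Im(S) = -3.357 VAR.
Step 10 — Apparent power: |S| = 7.571 VA.
Step 11 — Power factor: PF = P/|S| = 0.8963 (leading).

(a) P = 6.786 W  (b) Q = -3.357 VAR  (c) S = 7.571 VA  (d) PF = 0.8963 (leading)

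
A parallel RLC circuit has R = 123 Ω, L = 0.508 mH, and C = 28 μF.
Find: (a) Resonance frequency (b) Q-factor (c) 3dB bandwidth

Step 1 — Resonance: ω₀ = 1/√(LC) = 1/√(0.000508·2.8e-05) = 8385 rad/s.
Step 2 — f₀ = ω₀/(2π) = 1334 Hz.
Step 3 — Parallel Q: Q = R/(ω₀L) = 123/(8385·0.000508) = 28.88.
Step 4 — Bandwidth: Δω = ω₀/Q = 290.4 rad/s; BW = Δω/(2π) = 46.21 Hz.

(a) f₀ = 1334 Hz  (b) Q = 28.88  (c) BW = 46.21 Hz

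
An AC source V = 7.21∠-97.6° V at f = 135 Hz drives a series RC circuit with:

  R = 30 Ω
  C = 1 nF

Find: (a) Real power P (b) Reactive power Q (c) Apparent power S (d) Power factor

Step 1 — Angular frequency: ω = 2π·f = 2π·135 = 848.2 rad/s.
Step 2 — Component impedances:
  R: Z = R = 30 Ω
  C: Z = 1/(jωC) = -j/(ω·C) = 0 - j1.179e+06 Ω
Step 3 — Series combination: Z_total = R + C = 30 - j1.179e+06 Ω = 1.179e+06∠-90.0° Ω.
Step 4 — Source phasor: V = 7.21∠-97.6° V = -0.9536 - j7.147 V.
Step 5 — Current: I = V / Z = 6.062e-06 - j8.09e-07 A = 6.116e-06∠-7.6° A.
Step 6 — Complex power: S = V·I* = 1.122e-09 - j4.409e-05 VA.
Step 7 — Real power: P = Re(S) = 1.122e-09 W.
Step 8 — Reactive power: Q = Im(S) = -4.409e-05 VAR.
Step 9 — Apparent power: |S| = 4.409e-05 VA.
Step 10 — Power factor: PF = P/|S| = 2.545e-05 (leading).

(a) P = 1.122e-09 W  (b) Q = -4.409e-05 VAR  (c) S = 4.409e-05 VA  (d) PF = 2.545e-05 (leading)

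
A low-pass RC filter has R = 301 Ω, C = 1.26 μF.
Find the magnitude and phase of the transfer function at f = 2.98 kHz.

Step 1 — Angular frequency: ω = 2π·2980 = 1.872e+04 rad/s.
Step 2 — Transfer function: H(jω) = 1/(1 + jωRC).
Step 3 — Denominator: 1 + jωRC = 1 + j·1.872e+04·301·1.26e-06 = 1 + j7.101.
Step 4 — H = 0.01944 - j0.1381.
Step 5 — Magnitude: |H| = 0.1394 (-17.1 dB); phase: φ = -82.0°.

|H| = 0.1394 (-17.1 dB), φ = -82.0°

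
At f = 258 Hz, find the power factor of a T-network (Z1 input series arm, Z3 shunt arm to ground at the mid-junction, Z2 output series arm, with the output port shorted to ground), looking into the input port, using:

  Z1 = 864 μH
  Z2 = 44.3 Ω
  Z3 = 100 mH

Step 1 — Angular frequency: ω = 2π·f = 2π·258 = 1621 rad/s.
Step 2 — Component impedances:
  Z1: Z = jωL = j·1621·0.000864 = 0 + j1.401 Ω
  Z2: Z = R = 44.3 Ω
  Z3: Z = jωL = j·1621·0.1 = 0 + j162.1 Ω
Step 3 — With the output port shorted to ground, the output series arm Z2 runs from the junction to ground; the shunt arm Z3 also runs from the junction to ground. They appear in parallel: Z3 || Z2 = 41.22 + j11.26 Ω.
Step 4 — Series with input arm Z1: Z_in = Z1 + (Z3 || Z2) = 41.22 + j12.67 Ω = 43.12∠17.1° Ω.
Step 5 — Power factor: PF = cos(φ) = Re(Z)/|Z| = 41.22/43.12 = 0.9559.
Step 6 — Type: Im(Z) = 12.67 ⇒ lagging (phase φ = 17.1°).

PF = 0.9559 (lagging, φ = 17.1°)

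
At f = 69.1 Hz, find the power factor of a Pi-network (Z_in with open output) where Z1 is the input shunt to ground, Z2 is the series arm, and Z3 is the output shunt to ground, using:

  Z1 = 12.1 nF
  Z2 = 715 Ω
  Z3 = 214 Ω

Step 1 — Angular frequency: ω = 2π·f = 2π·69.1 = 434.2 rad/s.
Step 2 — Component impedances:
  Z1: Z = 1/(jωC) = -j/(ω·C) = 0 - j1.904e+05 Ω
  Z2: Z = R = 715 Ω
  Z3: Z = R = 214 Ω
Step 3 — With open output, the series arm Z2 and the output shunt Z3 appear in series to ground: Z2 + Z3 = 929 Ω.
Step 4 — Parallel with input shunt Z1: Z_in = Z1 || (Z2 + Z3) = 929 - j4.534 Ω = 929∠-0.3° Ω.
Step 5 — Power factor: PF = cos(φ) = Re(Z)/|Z| = 929/929 = 1.
Step 6 — Type: Im(Z) = -4.534 ⇒ leading (phase φ = -0.3°).

PF = 1 (leading, φ = -0.3°)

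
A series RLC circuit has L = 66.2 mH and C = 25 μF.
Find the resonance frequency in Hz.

Step 1 — Resonance condition Im(Z)=0 gives ω₀ = 1/√(LC).
Step 2 — ω₀ = 1/√(0.0662·2.5e-05) = 777.3 rad/s.
Step 3 — f₀ = ω₀/(2π) = 123.7 Hz.

f₀ = 123.7 Hz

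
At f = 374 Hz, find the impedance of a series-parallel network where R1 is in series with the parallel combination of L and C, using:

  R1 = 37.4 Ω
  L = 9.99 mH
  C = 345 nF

Step 1 — Angular frequency: ω = 2π·f = 2π·374 = 2350 rad/s.
Step 2 — Component impedances:
  R1: Z = R = 37.4 Ω
  L: Z = jωL = j·2350·0.00999 = 0 + j23.48 Ω
  C: Z = 1/(jωC) = -j/(ω·C) = 0 - j1233 Ω
Step 3 — Parallel branch: L || C = 1/(1/L + 1/C) = 0 + j23.93 Ω.
Step 4 — Series with R1: Z_total = R1 + (L || C) = 37.4 + j23.93 Ω = 44.4∠32.6° Ω.

Z = 37.4 + j23.93 Ω = 44.4∠32.6° Ω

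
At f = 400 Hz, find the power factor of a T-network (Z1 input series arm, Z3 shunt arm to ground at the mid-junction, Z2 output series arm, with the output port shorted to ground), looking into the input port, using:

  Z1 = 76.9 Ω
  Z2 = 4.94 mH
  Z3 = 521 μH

Step 1 — Angular frequency: ω = 2π·f = 2π·400 = 2513 rad/s.
Step 2 — Component impedances:
  Z1: Z = R = 76.9 Ω
  Z2: Z = jωL = j·2513·0.00494 = 0 + j12.42 Ω
  Z3: Z = jωL = j·2513·0.000521 = 0 + j1.309 Ω
Step 3 — With the output port shorted to ground, the output series arm Z2 runs from the junction to ground; the shunt arm Z3 also runs from the junction to ground. They appear in parallel: Z3 || Z2 = 0 + j1.184 Ω.
Step 4 — Series with input arm Z1: Z_in = Z1 + (Z3 || Z2) = 76.9 + j1.184 Ω = 76.91∠0.9° Ω.
Step 5 — Power factor: PF = cos(φ) = Re(Z)/|Z| = 76.9/76.91 = 0.9999.
Step 6 — Type: Im(Z) = 1.184 ⇒ lagging (phase φ = 0.9°).

PF = 0.9999 (lagging, φ = 0.9°)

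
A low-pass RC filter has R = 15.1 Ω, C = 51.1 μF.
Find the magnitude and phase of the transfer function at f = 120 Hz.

Step 1 — Angular frequency: ω = 2π·120 = 754 rad/s.
Step 2 — Transfer function: H(jω) = 1/(1 + jωRC).
Step 3 — Denominator: 1 + jωRC = 1 + j·754·15.1·5.11e-05 = 1 + j0.5818.
Step 4 — H = 0.7471 - j0.4347.
Step 5 — Magnitude: |H| = 0.8644 (-1.3 dB); phase: φ = -30.2°.

|H| = 0.8644 (-1.3 dB), φ = -30.2°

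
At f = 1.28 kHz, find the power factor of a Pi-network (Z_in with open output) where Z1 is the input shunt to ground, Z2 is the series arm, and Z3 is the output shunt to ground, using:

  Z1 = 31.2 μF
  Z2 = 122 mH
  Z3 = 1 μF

Step 1 — Angular frequency: ω = 2π·f = 2π·1280 = 8042 rad/s.
Step 2 — Component impedances:
  Z1: Z = 1/(jωC) = -j/(ω·C) = 0 - j3.985 Ω
  Z2: Z = jωL = j·8042·0.122 = 0 + j981.2 Ω
  Z3: Z = 1/(jωC) = -j/(ω·C) = 0 - j124.3 Ω
Step 3 — With open output, the series arm Z2 and the output shunt Z3 appear in series to ground: Z2 + Z3 = 0 + j856.8 Ω.
Step 4 — Parallel with input shunt Z1: Z_in = Z1 || (Z2 + Z3) = 0 - j4.004 Ω = 4.004∠-90.0° Ω.
Step 5 — Power factor: PF = cos(φ) = Re(Z)/|Z| = 0/4.004 = 0.
Step 6 — Type: Im(Z) = -4.004 ⇒ leading (phase φ = -90.0°).

PF = 0 (leading, φ = -90.0°)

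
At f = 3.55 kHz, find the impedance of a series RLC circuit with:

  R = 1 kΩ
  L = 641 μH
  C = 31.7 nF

Step 1 — Angular frequency: ω = 2π·f = 2π·3550 = 2.231e+04 rad/s.
Step 2 — Component impedances:
  R: Z = R = 1000 Ω
  L: Z = jωL = j·2.231e+04·0.000641 = 0 + j14.3 Ω
  C: Z = 1/(jωC) = -j/(ω·C) = 0 - j1414 Ω
Step 3 — Series combination: Z_total = R + L + C = 1000 - j1400 Ω = 1720∠-54.5° Ω.

Z = 1000 - j1400 Ω = 1720∠-54.5° Ω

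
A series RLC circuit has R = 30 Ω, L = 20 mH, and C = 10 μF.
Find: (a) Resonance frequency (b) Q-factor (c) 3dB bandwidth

Step 1 — Resonance condition Im(Z)=0 gives ω₀ = 1/√(LC).
Step 2 — ω₀ = 1/√(0.02·1e-05) = 2236 rad/s.
Step 3 — f₀ = ω₀/(2π) = 355.9 Hz.
Step 4 — Series Q: Q = ω₀L/R = 2236·0.02/30 = 1.491.
Step 5 — 3dB bandwidth: Δω = ω₀/Q = 1500 rad/s; BW = Δω/(2π) = 238.7 Hz.

(a) f₀ = 355.9 Hz  (b) Q = 1.491  (c) BW = 238.7 Hz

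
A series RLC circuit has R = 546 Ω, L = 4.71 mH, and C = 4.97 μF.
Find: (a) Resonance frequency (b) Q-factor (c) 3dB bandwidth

Step 1 — Resonance condition Im(Z)=0 gives ω₀ = 1/√(LC).
Step 2 — ω₀ = 1/√(0.00471·4.97e-06) = 6536 rad/s.
Step 3 — f₀ = ω₀/(2π) = 1040 Hz.
Step 4 — Series Q: Q = ω₀L/R = 6536·0.00471/546 = 0.05638.
Step 5 — 3dB bandwidth: Δω = ω₀/Q = 1.159e+05 rad/s; BW = Δω/(2π) = 1.845e+04 Hz.

(a) f₀ = 1040 Hz  (b) Q = 0.05638  (c) BW = 1.845e+04 Hz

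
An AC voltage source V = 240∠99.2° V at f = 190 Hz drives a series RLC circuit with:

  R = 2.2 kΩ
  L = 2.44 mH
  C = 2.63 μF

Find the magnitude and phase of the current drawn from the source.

Step 1 — Angular frequency: ω = 2π·f = 2π·190 = 1194 rad/s.
Step 2 — Component impedances:
  R: Z = R = 2200 Ω
  L: Z = jωL = j·1194·0.00244 = 0 + j2.913 Ω
  C: Z = 1/(jωC) = -j/(ω·C) = 0 - j318.5 Ω
Step 3 — Series combination: Z_total = R + L + C = 2200 - j315.6 Ω = 2223∠-8.2° Ω.
Step 4 — Source phasor: V = 240∠99.2° V = -38.37 + j236.9 V.
Step 5 — Ohm's law: I = V / Z_total = (-38.37 + j236.9) / (2200 - j315.6) = -0.03223 + j0.1031 A.
Step 6 — Convert to polar: |I| = 0.108 A, ∠I = 107.4°.

I = 0.108∠107.4° A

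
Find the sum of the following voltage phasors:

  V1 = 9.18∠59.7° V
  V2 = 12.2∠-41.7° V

Step 1 — Convert each phasor to rectangular form:
  V1 = 9.18·(cos(59.7°) + j·sin(59.7°)) = 4.632 + j7.926 V
  V2 = 12.2·(cos(-41.7°) + j·sin(-41.7°)) = 9.109 - j8.116 V
Step 2 — Sum components: V_total = 13.74 - j0.1898 V.
Step 3 — Convert to polar: |V_total| = 13.74 V, ∠V_total = -0.8°.

V_total = 13.74∠-0.8° V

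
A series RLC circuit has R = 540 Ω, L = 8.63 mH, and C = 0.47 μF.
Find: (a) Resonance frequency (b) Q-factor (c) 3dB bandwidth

Step 1 — Resonance condition Im(Z)=0 gives ω₀ = 1/√(LC).
Step 2 — ω₀ = 1/√(0.00863·4.7e-07) = 1.57e+04 rad/s.
Step 3 — f₀ = ω₀/(2π) = 2499 Hz.
Step 4 — Series Q: Q = ω₀L/R = 1.57e+04·0.00863/540 = 0.2509.
Step 5 — 3dB bandwidth: Δω = ω₀/Q = 6.257e+04 rad/s; BW = Δω/(2π) = 9959 Hz.

(a) f₀ = 2499 Hz  (b) Q = 0.2509  (c) BW = 9959 Hz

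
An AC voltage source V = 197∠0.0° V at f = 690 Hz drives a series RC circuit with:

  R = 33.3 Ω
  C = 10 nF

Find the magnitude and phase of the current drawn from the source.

Step 1 — Angular frequency: ω = 2π·f = 2π·690 = 4335 rad/s.
Step 2 — Component impedances:
  R: Z = R = 33.3 Ω
  C: Z = 1/(jωC) = -j/(ω·C) = 0 - j2.307e+04 Ω
Step 3 — Series combination: Z_total = R + C = 33.3 - j2.307e+04 Ω = 2.307e+04∠-89.9° Ω.
Step 4 — Source phasor: V = 197∠0.0° V = 197 V.
Step 5 — Ohm's law: I = V / Z_total = (197) / (33.3 - j2.307e+04) = 1.233e-05 + j0.008541 A.
Step 6 — Convert to polar: |I| = 0.008541 A, ∠I = 89.9°.

I = 0.008541∠89.9° A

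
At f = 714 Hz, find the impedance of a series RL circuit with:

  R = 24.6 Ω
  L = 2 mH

Step 1 — Angular frequency: ω = 2π·f = 2π·714 = 4486 rad/s.
Step 2 — Component impedances:
  R: Z = R = 24.6 Ω
  L: Z = jωL = j·4486·0.002 = 0 + j8.972 Ω
Step 3 — Series combination: Z_total = R + L = 24.6 + j8.972 Ω = 26.19∠20.0° Ω.

Z = 24.6 + j8.972 Ω = 26.19∠20.0° Ω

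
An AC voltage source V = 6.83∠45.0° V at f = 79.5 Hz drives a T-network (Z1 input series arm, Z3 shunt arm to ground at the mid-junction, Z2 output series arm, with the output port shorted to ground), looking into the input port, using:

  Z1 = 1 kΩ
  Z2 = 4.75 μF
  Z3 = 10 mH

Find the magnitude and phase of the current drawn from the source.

Step 1 — Angular frequency: ω = 2π·f = 2π·79.5 = 499.5 rad/s.
Step 2 — Component impedances:
  Z1: Z = R = 1000 Ω
  Z2: Z = 1/(jωC) = -j/(ω·C) = 0 - j421.5 Ω
  Z3: Z = jωL = j·499.5·0.01 = 0 + j4.995 Ω
Step 3 — With the output port shorted to ground, the output series arm Z2 runs from the junction to ground; the shunt arm Z3 also runs from the junction to ground. They appear in parallel: Z3 || Z2 = 0 + j5.055 Ω.
Step 4 — Series with input arm Z1: Z_in = Z1 + (Z3 || Z2) = 1000 + j5.055 Ω = 1000∠0.3° Ω.
Step 5 — Source phasor: V = 6.83∠45.0° V = 4.83 + j4.83 V.
Step 6 — Ohm's law: I = V / Z_total = (4.83 + j4.83) / (1000 + j5.055) = 0.004854 + j0.004805 A.
Step 7 — Convert to polar: |I| = 0.00683 A, ∠I = 44.7°.

I = 0.00683∠44.7° A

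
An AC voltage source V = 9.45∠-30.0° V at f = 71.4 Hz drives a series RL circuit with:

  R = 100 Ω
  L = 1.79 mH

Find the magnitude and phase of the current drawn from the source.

Step 1 — Angular frequency: ω = 2π·f = 2π·71.4 = 448.6 rad/s.
Step 2 — Component impedances:
  R: Z = R = 100 Ω
  L: Z = jωL = j·448.6·0.00179 = 0 + j0.803 Ω
Step 3 — Series combination: Z_total = R + L = 100 + j0.803 Ω = 100∠0.5° Ω.
Step 4 — Source phasor: V = 9.45∠-30.0° V = 8.184 - j4.725 V.
Step 5 — Ohm's law: I = V / Z_total = (8.184 - j4.725) / (100 + j0.803) = 0.08145 - j0.0479 A.
Step 6 — Convert to polar: |I| = 0.0945 A, ∠I = -30.5°.

I = 0.0945∠-30.5° A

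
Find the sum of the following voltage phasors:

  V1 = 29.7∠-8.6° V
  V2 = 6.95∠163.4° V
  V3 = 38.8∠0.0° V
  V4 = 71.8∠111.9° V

Step 1 — Convert each phasor to rectangular form:
  V1 = 29.7·(cos(-8.6°) + j·sin(-8.6°)) = 29.37 - j4.441 V
  V2 = 6.95·(cos(163.4°) + j·sin(163.4°)) = -6.66 + j1.986 V
  V3 = 38.8·(cos(0.0°) + j·sin(0.0°)) = 38.8 V
  V4 = 71.8·(cos(111.9°) + j·sin(111.9°)) = -26.78 + j66.62 V
Step 2 — Sum components: V_total = 34.73 + j64.16 V.
Step 3 — Convert to polar: |V_total| = 72.96 V, ∠V_total = 61.6°.

V_total = 72.96∠61.6° V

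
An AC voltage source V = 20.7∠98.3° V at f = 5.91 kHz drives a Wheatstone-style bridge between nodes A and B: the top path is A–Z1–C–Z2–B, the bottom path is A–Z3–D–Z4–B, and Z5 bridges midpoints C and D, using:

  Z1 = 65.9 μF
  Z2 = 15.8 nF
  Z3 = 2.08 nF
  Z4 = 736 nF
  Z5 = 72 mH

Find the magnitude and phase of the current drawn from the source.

Step 1 — Angular frequency: ω = 2π·f = 2π·5910 = 3.713e+04 rad/s.
Step 2 — Component impedances:
  Z1: Z = 1/(jωC) = -j/(ω·C) = 0 - j0.4086 Ω
  Z2: Z = 1/(jωC) = -j/(ω·C) = 0 - j1704 Ω
  Z3: Z = 1/(jωC) = -j/(ω·C) = 0 - j1.295e+04 Ω
  Z4: Z = 1/(jωC) = -j/(ω·C) = 0 - j36.59 Ω
  Z5: Z = jωL = j·3.713e+04·0.072 = 0 + j2674 Ω
Step 3 — Bridge requires nodal analysis (the Z5 bridge couples midpoints C and D, so the two paths cannot be reduced to a simple series/parallel combination). Setting node B to ground and injecting 1 A at node A, the 3-node admittance system at A, C, D solves to V_A = Z_AB = 0 - j3489 Ω = 3489∠-90.0° Ω.
Step 4 — Source phasor: V = 20.7∠98.3° V = -2.988 + j20.48 V.
Step 5 — Ohm's law: I = V / Z_total = (-2.988 + j20.48) / (0 - j3489) = -0.005871 - j0.0008566 A.
Step 6 — Convert to polar: |I| = 0.005934 A, ∠I = -171.7°.

I = 0.005934∠-171.7° A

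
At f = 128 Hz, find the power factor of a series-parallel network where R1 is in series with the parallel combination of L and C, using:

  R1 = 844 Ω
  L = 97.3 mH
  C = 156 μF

Step 1 — Angular frequency: ω = 2π·f = 2π·128 = 804.2 rad/s.
Step 2 — Component impedances:
  R1: Z = R = 844 Ω
  L: Z = jωL = j·804.2·0.0973 = 0 + j78.25 Ω
  C: Z = 1/(jωC) = -j/(ω·C) = 0 - j7.97 Ω
Step 3 — Parallel branch: L || C = 1/(1/L + 1/C) = 0 - j8.874 Ω.
Step 4 — Series with R1: Z_total = R1 + (L || C) = 844 - j8.874 Ω = 844∠-0.6° Ω.
Step 5 — Power factor: PF = cos(φ) = Re(Z)/|Z| = 844/844.05 = 0.9999.
Step 6 — Type: Im(Z) = -8.874 ⇒ leading (phase φ = -0.6°).

PF = 0.9999 (leading, φ = -0.6°)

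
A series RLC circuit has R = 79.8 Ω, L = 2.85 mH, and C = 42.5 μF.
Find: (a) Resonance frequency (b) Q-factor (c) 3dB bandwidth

Step 1 — Resonance: ω₀ = 1/√(LC) = 1/√(0.00285·4.25e-05) = 2873 rad/s.
Step 2 — f₀ = ω₀/(2π) = 457.3 Hz.
Step 3 — Series Q: Q = ω₀L/R = 2873·0.00285/79.8 = 0.1026.
Step 4 — Bandwidth: Δω = ω₀/Q = 2.8e+04 rad/s; BW = Δω/(2π) = 4456 Hz.

(a) f₀ = 457.3 Hz  (b) Q = 0.1026  (c) BW = 4456 Hz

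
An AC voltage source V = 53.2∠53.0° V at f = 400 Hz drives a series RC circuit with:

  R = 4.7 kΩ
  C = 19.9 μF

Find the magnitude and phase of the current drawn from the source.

Step 1 — Angular frequency: ω = 2π·f = 2π·400 = 2513 rad/s.
Step 2 — Component impedances:
  R: Z = R = 4700 Ω
  C: Z = 1/(jωC) = -j/(ω·C) = 0 - j19.99 Ω
Step 3 — Series combination: Z_total = R + C = 4700 - j19.99 Ω = 4700∠-0.2° Ω.
Step 4 — Source phasor: V = 53.2∠53.0° V = 32.02 + j42.49 V.
Step 5 — Ohm's law: I = V / Z_total = (32.02 + j42.49) / (4700 - j19.99) = 0.006773 + j0.009069 A.
Step 6 — Convert to polar: |I| = 0.01132 A, ∠I = 53.2°.

I = 0.01132∠53.2° A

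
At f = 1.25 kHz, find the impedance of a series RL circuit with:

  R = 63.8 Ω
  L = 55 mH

Step 1 — Angular frequency: ω = 2π·f = 2π·1250 = 7854 rad/s.
Step 2 — Component impedances:
  R: Z = R = 63.8 Ω
  L: Z = jωL = j·7854·0.055 = 0 + j432 Ω
Step 3 — Series combination: Z_total = R + L = 63.8 + j432 Ω = 436.7∠81.6° Ω.

Z = 63.8 + j432 Ω = 436.7∠81.6° Ω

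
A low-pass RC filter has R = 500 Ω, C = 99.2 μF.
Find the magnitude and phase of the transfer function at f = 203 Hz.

Step 1 — Angular frequency: ω = 2π·203 = 1275 rad/s.
Step 2 — Transfer function: H(jω) = 1/(1 + jωRC).
Step 3 — Denominator: 1 + jωRC = 1 + j·1275·500·9.92e-05 = 1 + j63.26.
Step 4 — H = 0.0002498 - j0.0158.
Step 5 — Magnitude: |H| = 0.0158 (-36.0 dB); phase: φ = -89.1°.

|H| = 0.0158 (-36.0 dB), φ = -89.1°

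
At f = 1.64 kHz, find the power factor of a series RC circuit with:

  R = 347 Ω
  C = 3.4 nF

Step 1 — Angular frequency: ω = 2π·f = 2π·1640 = 1.03e+04 rad/s.
Step 2 — Component impedances:
  R: Z = R = 347 Ω
  C: Z = 1/(jωC) = -j/(ω·C) = 0 - j2.854e+04 Ω
Step 3 — Series combination: Z_total = R + C = 347 - j2.854e+04 Ω = 2.854e+04∠-89.3° Ω.
Step 4 — Power factor: PF = cos(φ) = Re(Z)/|Z| = 347/2.854e+04 = 0.01216.
Step 5 — Type: Im(Z) = -2.854e+04 ⇒ leading (phase φ = -89.3°).

PF = 0.01216 (leading, φ = -89.3°)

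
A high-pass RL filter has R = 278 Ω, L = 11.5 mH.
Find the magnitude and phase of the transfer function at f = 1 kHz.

Step 1 — Angular frequency: ω = 2π·1000 = 6283 rad/s.
Step 2 — Transfer function: H(jω) = jωL/(R + jωL).
Step 3 — Numerator jωL = j·72.26; denominator R + jωL = 278 + j72.26.
Step 4 — H = 0.06328 + j0.2435.
Step 5 — Magnitude: |H| = 0.2516 (-12.0 dB); phase: φ = 75.4°.

|H| = 0.2516 (-12.0 dB), φ = 75.4°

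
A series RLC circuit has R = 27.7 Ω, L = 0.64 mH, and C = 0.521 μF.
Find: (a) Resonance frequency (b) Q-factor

Step 1 — Resonance condition Im(Z)=0 gives ω₀ = 1/√(LC).
Step 2 — ω₀ = 1/√(0.00064·5.21e-07) = 5.476e+04 rad/s.
Step 3 — f₀ = ω₀/(2π) = 8716 Hz.
Step 4 — Series Q: Q = ω₀L/R = 5.476e+04·0.00064/27.7 = 1.265.

(a) f₀ = 8716 Hz  (b) Q = 1.265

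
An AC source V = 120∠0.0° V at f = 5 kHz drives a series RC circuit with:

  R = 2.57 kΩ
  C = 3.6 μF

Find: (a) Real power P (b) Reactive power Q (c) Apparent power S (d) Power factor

Step 1 — Angular frequency: ω = 2π·f = 2π·5000 = 3.142e+04 rad/s.
Step 2 — Component impedances:
  R: Z = R = 2570 Ω
  C: Z = 1/(jωC) = -j/(ω·C) = 0 - j8.842 Ω
Step 3 — Series combination: Z_total = R + C = 2570 - j8.842 Ω = 2570∠-0.2° Ω.
Step 4 — Source phasor: V = 120∠0.0° V = 120 V.
Step 5 — Current: I = V / Z = 0.04669 + j0.0001606 A = 0.04669∠0.2° A.
Step 6 — Complex power: S = V·I* = 5.603 - j0.01928 VA.
Step 7 — Real power: P = Re(S) = 5.603 W.
Step 8 — Reactive power: Q = Im(S) = -0.01928 VAR.
Step 9 — Apparent power: |S| = 5.603 VA.
Step 10 — Power factor: PF = P/|S| = 1 (leading).

(a) P = 5.603 W  (b) Q = -0.01928 VAR  (c) S = 5.603 VA  (d) PF = 1 (leading)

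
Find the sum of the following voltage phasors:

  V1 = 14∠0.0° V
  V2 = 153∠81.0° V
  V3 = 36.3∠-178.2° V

Step 1 — Convert each phasor to rectangular form:
  V1 = 14·(cos(0.0°) + j·sin(0.0°)) = 14 V
  V2 = 153·(cos(81.0°) + j·sin(81.0°)) = 23.93 + j151.1 V
  V3 = 36.3·(cos(-178.2°) + j·sin(-178.2°)) = -36.28 - j1.14 V
Step 2 — Sum components: V_total = 1.652 + j150 V.
Step 3 — Convert to polar: |V_total| = 150 V, ∠V_total = 89.4°.

V_total = 150∠89.4° V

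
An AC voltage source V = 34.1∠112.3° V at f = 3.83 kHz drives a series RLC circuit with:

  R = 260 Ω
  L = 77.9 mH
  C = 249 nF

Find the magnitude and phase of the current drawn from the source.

Step 1 — Angular frequency: ω = 2π·f = 2π·3830 = 2.406e+04 rad/s.
Step 2 — Component impedances:
  R: Z = R = 260 Ω
  L: Z = jωL = j·2.406e+04·0.0779 = 0 + j1875 Ω
  C: Z = 1/(jωC) = -j/(ω·C) = 0 - j166.9 Ω
Step 3 — Series combination: Z_total = R + L + C = 260 + j1708 Ω = 1727∠81.3° Ω.
Step 4 — Source phasor: V = 34.1∠112.3° V = -12.94 + j31.55 V.
Step 5 — Ohm's law: I = V / Z_total = (-12.94 + j31.55) / (260 + j1708) = 0.01693 + j0.01015 A.
Step 6 — Convert to polar: |I| = 0.01974 A, ∠I = 31.0°.

I = 0.01974∠31.0° A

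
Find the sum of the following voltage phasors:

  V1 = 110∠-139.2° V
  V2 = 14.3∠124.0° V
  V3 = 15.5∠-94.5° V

Step 1 — Convert each phasor to rectangular form:
  V1 = 110·(cos(-139.2°) + j·sin(-139.2°)) = -83.27 - j71.88 V
  V2 = 14.3·(cos(124.0°) + j·sin(124.0°)) = -7.996 + j11.86 V
  V3 = 15.5·(cos(-94.5°) + j·sin(-94.5°)) = -1.216 - j15.45 V
Step 2 — Sum components: V_total = -92.48 - j75.47 V.
Step 3 — Convert to polar: |V_total| = 119.4 V, ∠V_total = -140.8°.

V_total = 119.4∠-140.8° V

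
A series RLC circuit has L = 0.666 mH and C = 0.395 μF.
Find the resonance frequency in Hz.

Step 1 — Resonance condition Im(Z)=0 gives ω₀ = 1/√(LC).
Step 2 — ω₀ = 1/√(0.000666·3.95e-07) = 6.165e+04 rad/s.
Step 3 — f₀ = ω₀/(2π) = 9813 Hz.

f₀ = 9813 Hz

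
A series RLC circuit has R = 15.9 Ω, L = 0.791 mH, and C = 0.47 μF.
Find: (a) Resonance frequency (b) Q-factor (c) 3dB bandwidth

Step 1 — Resonance: ω₀ = 1/√(LC) = 1/√(0.000791·4.7e-07) = 5.186e+04 rad/s.
Step 2 — f₀ = ω₀/(2π) = 8254 Hz.
Step 3 — Series Q: Q = ω₀L/R = 5.186e+04·0.000791/15.9 = 2.58.
Step 4 — Bandwidth: Δω = ω₀/Q = 2.01e+04 rad/s; BW = Δω/(2π) = 3199 Hz.

(a) f₀ = 8254 Hz  (b) Q = 2.58  (c) BW = 3199 Hz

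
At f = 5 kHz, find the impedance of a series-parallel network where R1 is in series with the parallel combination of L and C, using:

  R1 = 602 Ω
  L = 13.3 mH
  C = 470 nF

Step 1 — Angular frequency: ω = 2π·f = 2π·5000 = 3.142e+04 rad/s.
Step 2 — Component impedances:
  R1: Z = R = 602 Ω
  L: Z = jωL = j·3.142e+04·0.0133 = 0 + j417.8 Ω
  C: Z = 1/(jωC) = -j/(ω·C) = 0 - j67.73 Ω
Step 3 — Parallel branch: L || C = 1/(1/L + 1/C) = 0 - j80.83 Ω.
Step 4 — Series with R1: Z_total = R1 + (L || C) = 602 - j80.83 Ω = 607.4∠-7.6° Ω.

Z = 602 - j80.83 Ω = 607.4∠-7.6° Ω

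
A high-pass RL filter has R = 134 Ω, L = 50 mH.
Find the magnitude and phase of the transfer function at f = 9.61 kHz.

Step 1 — Angular frequency: ω = 2π·9610 = 6.038e+04 rad/s.
Step 2 — Transfer function: H(jω) = jωL/(R + jωL).
Step 3 — Numerator jωL = j·3019; denominator R + jωL = 134 + j3019.
Step 4 — H = 0.998 + j0.0443.
Step 5 — Magnitude: |H| = 0.999 (-0.0 dB); phase: φ = 2.5°.

|H| = 0.999 (-0.0 dB), φ = 2.5°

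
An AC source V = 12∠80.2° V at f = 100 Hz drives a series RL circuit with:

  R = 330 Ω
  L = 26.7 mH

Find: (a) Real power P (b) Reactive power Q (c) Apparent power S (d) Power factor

Step 1 — Angular frequency: ω = 2π·f = 2π·100 = 628.3 rad/s.
Step 2 — Component impedances:
  R: Z = R = 330 Ω
  L: Z = jωL = j·628.3·0.0267 = 0 + j16.78 Ω
Step 3 — Series combination: Z_total = R + L = 330 + j16.78 Ω = 330.4∠2.9° Ω.
Step 4 — Source phasor: V = 12∠80.2° V = 2.043 + j11.82 V.
Step 5 — Current: I = V / Z = 0.00799 + j0.03543 A = 0.03632∠77.3° A.
Step 6 — Complex power: S = V·I* = 0.4352 + j0.02213 VA.
Step 7 — Real power: P = Re(S) = 0.4352 W.
Step 8 — Reactive power: Q = Im(S) = 0.02213 VAR.
Step 9 — Apparent power: |S| = 0.4358 VA.
Step 10 — Power factor: PF = P/|S| = 0.9987 (lagging).

(a) P = 0.4352 W  (b) Q = 0.02213 VAR  (c) S = 0.4358 VA  (d) PF = 0.9987 (lagging)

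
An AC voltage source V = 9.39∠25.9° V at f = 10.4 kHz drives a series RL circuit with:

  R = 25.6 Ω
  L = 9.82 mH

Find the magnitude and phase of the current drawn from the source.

Step 1 — Angular frequency: ω = 2π·f = 2π·1.04e+04 = 6.535e+04 rad/s.
Step 2 — Component impedances:
  R: Z = R = 25.6 Ω
  L: Z = jωL = j·6.535e+04·0.00982 = 0 + j641.7 Ω
Step 3 — Series combination: Z_total = R + L = 25.6 + j641.7 Ω = 642.2∠87.7° Ω.
Step 4 — Source phasor: V = 9.39∠25.9° V = 8.447 + j4.102 V.
Step 5 — Ohm's law: I = V / Z_total = (8.447 + j4.102) / (25.6 + j641.7) = 0.006906 - j0.01289 A.
Step 6 — Convert to polar: |I| = 0.01462 A, ∠I = -61.8°.

I = 0.01462∠-61.8° A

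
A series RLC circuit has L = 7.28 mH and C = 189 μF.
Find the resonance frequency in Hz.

Step 1 — Resonance condition Im(Z)=0 gives ω₀ = 1/√(LC).
Step 2 — ω₀ = 1/√(0.00728·0.000189) = 852.5 rad/s.
Step 3 — f₀ = ω₀/(2π) = 135.7 Hz.

f₀ = 135.7 Hz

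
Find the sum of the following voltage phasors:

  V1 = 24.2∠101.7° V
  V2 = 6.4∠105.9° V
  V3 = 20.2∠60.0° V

Step 1 — Convert each phasor to rectangular form:
  V1 = 24.2·(cos(101.7°) + j·sin(101.7°)) = -4.907 + j23.7 V
  V2 = 6.4·(cos(105.9°) + j·sin(105.9°)) = -1.753 + j6.155 V
  V3 = 20.2·(cos(60.0°) + j·sin(60.0°)) = 10.1 + j17.49 V
Step 2 — Sum components: V_total = 3.439 + j47.35 V.
Step 3 — Convert to polar: |V_total| = 47.47 V, ∠V_total = 85.8°.

V_total = 47.47∠85.8° V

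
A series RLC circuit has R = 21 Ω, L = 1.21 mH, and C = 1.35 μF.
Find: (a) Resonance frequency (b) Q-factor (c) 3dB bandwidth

Step 1 — Resonance: ω₀ = 1/√(LC) = 1/√(0.00121·1.35e-06) = 2.474e+04 rad/s.
Step 2 — f₀ = ω₀/(2π) = 3938 Hz.
Step 3 — Series Q: Q = ω₀L/R = 2.474e+04·0.00121/21 = 1.426.
Step 4 — Bandwidth: Δω = ω₀/Q = 1.736e+04 rad/s; BW = Δω/(2π) = 2762 Hz.

(a) f₀ = 3938 Hz  (b) Q = 1.426  (c) BW = 2762 Hz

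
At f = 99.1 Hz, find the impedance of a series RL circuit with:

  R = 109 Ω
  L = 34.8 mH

Step 1 — Angular frequency: ω = 2π·f = 2π·99.1 = 622.7 rad/s.
Step 2 — Component impedances:
  R: Z = R = 109 Ω
  L: Z = jωL = j·622.7·0.0348 = 0 + j21.67 Ω
Step 3 — Series combination: Z_total = R + L = 109 + j21.67 Ω = 111.1∠11.2° Ω.

Z = 109 + j21.67 Ω = 111.1∠11.2° Ω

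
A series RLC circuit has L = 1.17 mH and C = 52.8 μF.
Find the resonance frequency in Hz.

Step 1 — Resonance condition Im(Z)=0 gives ω₀ = 1/√(LC).
Step 2 — ω₀ = 1/√(0.00117·5.28e-05) = 4023 rad/s.
Step 3 — f₀ = ω₀/(2π) = 640.3 Hz.

f₀ = 640.3 Hz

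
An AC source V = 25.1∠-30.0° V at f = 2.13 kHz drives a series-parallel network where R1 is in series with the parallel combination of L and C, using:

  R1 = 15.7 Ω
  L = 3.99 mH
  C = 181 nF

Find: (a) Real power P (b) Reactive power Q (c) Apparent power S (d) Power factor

Step 1 — Angular frequency: ω = 2π·f = 2π·2130 = 1.338e+04 rad/s.
Step 2 — Component impedances:
  R1: Z = R = 15.7 Ω
  L: Z = jωL = j·1.338e+04·0.00399 = 0 + j53.4 Ω
  C: Z = 1/(jωC) = -j/(ω·C) = 0 - j412.8 Ω
Step 3 — Parallel branch: L || C = 1/(1/L + 1/C) = 0 + j61.33 Ω.
Step 4 — Series with R1: Z_total = R1 + (L || C) = 15.7 + j61.33 Ω = 63.31∠75.6° Ω.
Step 5 — Source phasor: V = 25.1∠-30.0° V = 21.74 - j12.55 V.
Step 6 — Current: I = V / Z = -0.1069 - j0.3818 A = 0.3965∠-105.6° A.
Step 7 — Complex power: S = V·I* = 2.468 + j9.64 VA.
Step 8 — Real power: P = Re(S) = 2.468 W.
Step 9 — Reactive power: Q = Im(S) = 9.64 VAR.
Step 10 — Apparent power: |S| = 9.951 VA.
Step 11 — Power factor: PF = P/|S| = 0.248 (lagging).

(a) P = 2.468 W  (b) Q = 9.64 VAR  (c) S = 9.951 VA  (d) PF = 0.248 (lagging)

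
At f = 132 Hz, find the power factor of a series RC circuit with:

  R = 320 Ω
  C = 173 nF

Step 1 — Angular frequency: ω = 2π·f = 2π·132 = 829.4 rad/s.
Step 2 — Component impedances:
  R: Z = R = 320 Ω
  C: Z = 1/(jωC) = -j/(ω·C) = 0 - j6969 Ω
Step 3 — Series combination: Z_total = R + C = 320 - j6969 Ω = 6977∠-87.4° Ω.
Step 4 — Power factor: PF = cos(φ) = Re(Z)/|Z| = 320/6976.8 = 0.04587.
Step 5 — Type: Im(Z) = -6969 ⇒ leading (phase φ = -87.4°).

PF = 0.04587 (leading, φ = -87.4°)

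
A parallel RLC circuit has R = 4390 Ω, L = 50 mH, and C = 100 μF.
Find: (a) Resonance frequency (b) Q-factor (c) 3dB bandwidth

Step 1 — Resonance: ω₀ = 1/√(LC) = 1/√(0.05·0.0001) = 447.2 rad/s.
Step 2 — f₀ = ω₀/(2π) = 71.18 Hz.
Step 3 — Parallel Q: Q = R/(ω₀L) = 4390/(447.2·0.05) = 196.3.
Step 4 — Bandwidth: Δω = ω₀/Q = 2.278 rad/s; BW = Δω/(2π) = 0.3625 Hz.

(a) f₀ = 71.18 Hz  (b) Q = 196.3  (c) BW = 0.3625 Hz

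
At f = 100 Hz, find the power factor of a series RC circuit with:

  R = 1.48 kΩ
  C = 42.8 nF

Step 1 — Angular frequency: ω = 2π·f = 2π·100 = 628.3 rad/s.
Step 2 — Component impedances:
  R: Z = R = 1480 Ω
  C: Z = 1/(jωC) = -j/(ω·C) = 0 - j3.719e+04 Ω
Step 3 — Series combination: Z_total = R + C = 1480 - j3.719e+04 Ω = 3.722e+04∠-87.7° Ω.
Step 4 — Power factor: PF = cos(φ) = Re(Z)/|Z| = 1480/37215 = 0.03977.
Step 5 — Type: Im(Z) = -3.719e+04 ⇒ leading (phase φ = -87.7°).

PF = 0.03977 (leading, φ = -87.7°)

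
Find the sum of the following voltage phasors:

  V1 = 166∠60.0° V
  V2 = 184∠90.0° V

Step 1 — Convert each phasor to rectangular form:
  V1 = 166·(cos(60.0°) + j·sin(60.0°)) = 83 + j143.8 V
  V2 = 184·(cos(90.0°) + j·sin(90.0°)) = 0 + j184 V
Step 2 — Sum components: V_total = 83 + j327.8 V.
Step 3 — Convert to polar: |V_total| = 338.1 V, ∠V_total = 75.8°.

V_total = 338.1∠75.8° V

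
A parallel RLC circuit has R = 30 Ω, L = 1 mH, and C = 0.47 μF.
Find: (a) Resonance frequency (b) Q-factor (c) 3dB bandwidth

Step 1 — Resonance: ω₀ = 1/√(LC) = 1/√(0.001·4.7e-07) = 4.613e+04 rad/s.
Step 2 — f₀ = ω₀/(2π) = 7341 Hz.
Step 3 — Parallel Q: Q = R/(ω₀L) = 30/(4.613e+04·0.001) = 0.6504.
Step 4 — Bandwidth: Δω = ω₀/Q = 7.092e+04 rad/s; BW = Δω/(2π) = 1.129e+04 Hz.

(a) f₀ = 7341 Hz  (b) Q = 0.6504  (c) BW = 1.129e+04 Hz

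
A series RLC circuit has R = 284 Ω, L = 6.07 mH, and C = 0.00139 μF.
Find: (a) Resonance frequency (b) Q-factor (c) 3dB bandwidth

Step 1 — Resonance condition Im(Z)=0 gives ω₀ = 1/√(LC).
Step 2 — ω₀ = 1/√(0.00607·1.39e-09) = 3.443e+05 rad/s.
Step 3 — f₀ = ω₀/(2π) = 5.479e+04 Hz.
Step 4 — Series Q: Q = ω₀L/R = 3.443e+05·0.00607/284 = 7.358.
Step 5 — 3dB bandwidth: Δω = ω₀/Q = 4.679e+04 rad/s; BW = Δω/(2π) = 7446 Hz.

(a) f₀ = 5.479e+04 Hz  (b) Q = 7.358  (c) BW = 7446 Hz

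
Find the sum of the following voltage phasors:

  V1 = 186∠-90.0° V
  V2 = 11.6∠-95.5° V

Step 1 — Convert each phasor to rectangular form:
  V1 = 186·(cos(-90.0°) + j·sin(-90.0°)) = 0 - j186 V
  V2 = 11.6·(cos(-95.5°) + j·sin(-95.5°)) = -1.112 - j11.55 V
Step 2 — Sum components: V_total = -1.112 - j197.5 V.
Step 3 — Convert to polar: |V_total| = 197.5 V, ∠V_total = -90.3°.

V_total = 197.5∠-90.3° V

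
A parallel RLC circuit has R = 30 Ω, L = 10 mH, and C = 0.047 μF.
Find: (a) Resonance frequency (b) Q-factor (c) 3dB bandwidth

Step 1 — Resonance: ω₀ = 1/√(LC) = 1/√(0.01·4.7e-08) = 4.613e+04 rad/s.
Step 2 — f₀ = ω₀/(2π) = 7341 Hz.
Step 3 — Parallel Q: Q = R/(ω₀L) = 30/(4.613e+04·0.01) = 0.06504.
Step 4 — Bandwidth: Δω = ω₀/Q = 7.092e+05 rad/s; BW = Δω/(2π) = 1.129e+05 Hz.

(a) f₀ = 7341 Hz  (b) Q = 0.06504  (c) BW = 1.129e+05 Hz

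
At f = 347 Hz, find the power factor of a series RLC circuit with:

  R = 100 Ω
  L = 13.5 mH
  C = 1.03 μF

Step 1 — Angular frequency: ω = 2π·f = 2π·347 = 2180 rad/s.
Step 2 — Component impedances:
  R: Z = R = 100 Ω
  L: Z = jωL = j·2180·0.0135 = 0 + j29.43 Ω
  C: Z = 1/(jωC) = -j/(ω·C) = 0 - j445.3 Ω
Step 3 — Series combination: Z_total = R + L + C = 100 - j415.9 Ω = 427.7∠-76.5° Ω.
Step 4 — Power factor: PF = cos(φ) = Re(Z)/|Z| = 100/427.7 = 0.2338.
Step 5 — Type: Im(Z) = -415.9 ⇒ leading (phase φ = -76.5°).

PF = 0.2338 (leading, φ = -76.5°)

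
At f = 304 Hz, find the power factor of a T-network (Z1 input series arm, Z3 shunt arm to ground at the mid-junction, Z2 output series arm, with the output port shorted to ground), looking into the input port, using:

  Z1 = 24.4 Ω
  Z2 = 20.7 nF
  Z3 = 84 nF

Step 1 — Angular frequency: ω = 2π·f = 2π·304 = 1910 rad/s.
Step 2 — Component impedances:
  Z1: Z = R = 24.4 Ω
  Z2: Z = 1/(jωC) = -j/(ω·C) = 0 - j2.529e+04 Ω
  Z3: Z = 1/(jωC) = -j/(ω·C) = 0 - j6233 Ω
Step 3 — With the output port shorted to ground, the output series arm Z2 runs from the junction to ground; the shunt arm Z3 also runs from the junction to ground. They appear in parallel: Z3 || Z2 = 0 - j5000 Ω.
Step 4 — Series with input arm Z1: Z_in = Z1 + (Z3 || Z2) = 24.4 - j5000 Ω = 5000∠-89.7° Ω.
Step 5 — Power factor: PF = cos(φ) = Re(Z)/|Z| = 24.4/5000 = 0.00488.
Step 6 — Type: Im(Z) = -5000 ⇒ leading (phase φ = -89.7°).

PF = 0.00488 (leading, φ = -89.7°)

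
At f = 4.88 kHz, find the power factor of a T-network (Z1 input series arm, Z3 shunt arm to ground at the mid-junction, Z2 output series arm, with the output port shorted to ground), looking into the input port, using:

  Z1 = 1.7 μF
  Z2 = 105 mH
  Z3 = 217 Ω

Step 1 — Angular frequency: ω = 2π·f = 2π·4880 = 3.066e+04 rad/s.
Step 2 — Component impedances:
  Z1: Z = 1/(jωC) = -j/(ω·C) = 0 - j19.18 Ω
  Z2: Z = jωL = j·3.066e+04·0.105 = 0 + j3220 Ω
  Z3: Z = R = 217 Ω
Step 3 — With the output port shorted to ground, the output series arm Z2 runs from the junction to ground; the shunt arm Z3 also runs from the junction to ground. They appear in parallel: Z3 || Z2 = 216 + j14.56 Ω.
Step 4 — Series with input arm Z1: Z_in = Z1 + (Z3 || Z2) = 216 - j4.625 Ω = 216.1∠-1.2° Ω.
Step 5 — Power factor: PF = cos(φ) = Re(Z)/|Z| = 216.02/216.07 = 0.9998.
Step 6 — Type: Im(Z) = -4.625 ⇒ leading (phase φ = -1.2°).

PF = 0.9998 (leading, φ = -1.2°)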